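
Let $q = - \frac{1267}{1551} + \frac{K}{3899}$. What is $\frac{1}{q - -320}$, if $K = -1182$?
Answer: $\frac{6047349}{1928378365} \approx 0.003136$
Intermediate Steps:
$q = - \frac{6773315}{6047349}$ ($q = - \frac{1267}{1551} - \frac{1182}{3899} = - \frac{6773315}{6047349} \approx -1.12$)
$\frac{1}{q - -320} = \frac{1}{- \frac{6773315}{6047349} - -320} = \frac{1}{- \frac{6773315}{6047349} + 320} = \frac{1}{\frac{1928378365}{6047349}} = \frac{6047349}{1928378365}$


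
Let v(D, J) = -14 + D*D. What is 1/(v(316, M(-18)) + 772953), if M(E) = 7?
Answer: 1/872795 ≈ 1.1457e-6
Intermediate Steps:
v(D, J) = -14 + D²
1/(v(316, M(-18)) + 772953) = 1/((-14 + 316²) + 772953) = 1/((-14 + 99856) + 772953) = 1/(99842 + 772953) = 1/872795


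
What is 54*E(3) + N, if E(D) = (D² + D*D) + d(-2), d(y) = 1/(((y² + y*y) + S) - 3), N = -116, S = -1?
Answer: 1739/2 ≈ 869.50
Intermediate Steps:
d(y) = 1/(-4 + 2*y²) (d(y) = 1/(((y² + y*y) - 1) - 3) = 1/(((y² + y²) - 1) - 3) = 1/((2*y² - 1) - 3) = 1/((-1 + 2*y²) - 3) = 1/(-4 + 2*y²))
E(D) = ¼ + 2*D² (E(D) = (D² + D*D) + 1/(2*(-2 + (-2)²)) = (D² + D²) + 1/(2*(-2 + 4)) = 2*D² + (½)/2 = 2*D² + (½)*(½) = 2*D² + ¼ = ¼ + 2*D²)
54*E(3) + N = 54*(¼ + 2*3²) - 116 = 54*(¼ + 2*9) - 116 = 54*(¼ + 18) - 116 = 54*(73/4) - 116 = 1971/2 - 116 = 1739/2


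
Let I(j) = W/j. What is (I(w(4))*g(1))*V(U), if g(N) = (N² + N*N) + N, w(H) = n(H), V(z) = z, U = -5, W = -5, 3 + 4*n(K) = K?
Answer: 300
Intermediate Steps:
n(K) = -¾ + K/4
w(H) = -¾ + H/4
I(j) = -5/j
g(N) = N + 2*N² (g(N) = (N² + N²) + N = 2*N² + N = N + 2*N²)
(I(w(4))*g(1))*V(U) = ((-5/(-¾ + (¼)*4))*(1*(1 + 2*1)))*(-5) = ((-5/(-¾ + 1))*(1*(1 + 2)))*(-5) = ((-5/¼)*(1*3))*(-5) = (-5*4*3)*(-5) = -20*3*(-5) = -60*(-5) = 300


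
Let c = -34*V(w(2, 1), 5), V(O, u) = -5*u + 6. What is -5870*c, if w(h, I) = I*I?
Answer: -3792020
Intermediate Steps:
w(h, I) = I**2
V(O, u) = 6 - 5*u
c = 646 (c = -34*(6 - 5*5) = -34*(6 - 25) = -34*(-19) = 646)
-5870*c = -5870*646 = -3792020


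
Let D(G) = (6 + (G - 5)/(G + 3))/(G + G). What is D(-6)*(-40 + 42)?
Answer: -29/18 ≈ -1.6111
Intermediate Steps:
D(G) = (6 + (-5 + G)/(3 + G))/(2*G) (D(G) = (6 + (-5 + G)/(3 + G))/((2*G)) = (6 + (-5 + G)/(3 + G))*(1/(2*G)) = (6 + (-5 + G)/(3 + G))/(2*G))
D(-6)*(-40 + 42) = ((1/2)*(13 + 7*(-6))/(-6*(3 - 6)))*(-40 + 42) = ((1/2)*(-1/6)*(13 - 42)/(-3))*2 = ((1/2)*(-1/6)*(-1/3)*(-29))*2 = -29/36*2 = -29/18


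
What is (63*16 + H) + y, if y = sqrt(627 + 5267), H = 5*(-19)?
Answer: 913 + sqrt(5894) ≈ 989.77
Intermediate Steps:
H = -95
y = sqrt(5894) ≈ 76.772
(63*16 + H) + y = (63*16 - 95) + sqrt(5894) = (1008 - 95) + sqrt(5894) = 913 + sqrt(5894)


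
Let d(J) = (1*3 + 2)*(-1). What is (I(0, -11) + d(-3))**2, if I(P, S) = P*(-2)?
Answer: 25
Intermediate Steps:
d(J) = -5 (d(J) = (3 + 2)*(-1) = 5*(-1) = -5)
I(P, S) = -2*P
(I(0, -11) + d(-3))**2 = (-2*0 - 5)**2 = (0 - 5)**2 = (-5)**2 = 25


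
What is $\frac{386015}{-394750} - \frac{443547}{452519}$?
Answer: $- \frac{69953860007}{35726375050} \approx -1.958$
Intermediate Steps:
$\frac{386015}{-394750} - \frac{443547}{452519} = 386015 \left(- \frac{1}{394750}\right) - \frac{443547}{452519} = - \frac{77203}{78950} - \frac{443547}{452519} = - \frac{69953860007}{35726375050}$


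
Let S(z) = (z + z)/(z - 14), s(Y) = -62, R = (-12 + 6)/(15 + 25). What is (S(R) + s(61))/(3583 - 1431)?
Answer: -4385/152254 ≈ -0.028801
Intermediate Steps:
R = -3/20 (R = -6/40 = -6*1/40 = -3/20 ≈ -0.15000)
S(z) = 2*z/(-14 + z) (S(z) = (2*z)/(-14 + z) = 2*z/(-14 + z))
(S(R) + s(61))/(3583 - 1431) = (2*(-3/20)/(-14 - 3/20) - 62)/(3583 - 1431) = (2*(-3/20)/(-283/20) - 62)/2152 = (2*(-3/20)*(-20/283) - 62)*(1/2152) = (6/283 - 62)*(1/2152) = -17540/283*1/2152 = -4385/152254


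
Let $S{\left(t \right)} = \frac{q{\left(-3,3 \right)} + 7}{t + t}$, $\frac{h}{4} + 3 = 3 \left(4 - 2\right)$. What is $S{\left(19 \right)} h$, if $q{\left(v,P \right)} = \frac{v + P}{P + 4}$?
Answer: $\frac{42}{19} \approx 2.2105$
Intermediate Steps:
$q{\left(v,P \right)} = \frac{P + v}{4 + P}$
$h = 12$ ($h = -12 + 4 \cdot 3 \left(4 - 2\right) = -12 + 4 \cdot 3 \cdot 2 = -12 + 4 \cdot 6 = -12 + 24 = 12$)
$S{\left(t \right)} = \frac{7}{2 t}$ ($S{\left(t \right)} = \frac{\frac{3 - 3}{4 + 3} + 7}{t + t} = \frac{\frac{1}{7} \cdot 0 + 7}{2 t} = \left(\frac{1}{7} \cdot 0 + 7\right) \frac{1}{2 t} = \left(0 + 7\right) \frac{1}{2 t} = 7 \frac{1}{2 t} = \frac{7}{2 t}$)
$S{\left(19 \right)} h = \frac{7}{2 \cdot 19} \cdot 12 = \frac{7}{2} \cdot \frac{1}{19} \cdot 12 = \frac{7}{38} \cdot 12 = \frac{42}{19}$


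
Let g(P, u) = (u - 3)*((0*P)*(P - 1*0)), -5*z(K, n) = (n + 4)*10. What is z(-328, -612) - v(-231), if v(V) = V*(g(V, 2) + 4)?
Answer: 2140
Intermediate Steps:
z(K, n) = -8 - 2*n (z(K, n) = -(n + 4)*10/5 = -(4 + n)*10/5 = -(40 + 10*n)/5 = -8 - 2*n)
g(P, u) = 0 (g(P, u) = (-3 + u)*(0*(P + 0)) = (-3 + u)*(0*P) = (-3 + u)*0 = 0)
v(V) = 4*V (v(V) = V*(0 + 4) = V*4 = 4*V)
z(-328, -612) - v(-231) = (-8 - 2*(-612)) - 4*(-231) = (-8 + 1224) - 1*(-924) = 1216 + 924 = 2140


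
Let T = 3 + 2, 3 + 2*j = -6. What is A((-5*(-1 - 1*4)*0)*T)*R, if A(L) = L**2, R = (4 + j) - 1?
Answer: 0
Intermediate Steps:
j = -9/2 (j = -3/2 + (1/2)*(-6) = -3/2 - 3 = -9/2 ≈ -4.5000)
T = 5
R = -3/2 (R = (4 - 9/2) - 1 = -1/2 - 1 = -3/2 ≈ -1.5000)
A((-5*(-1 - 1*4)*0)*T)*R = ((-5*(-1 - 1*4)*0)*5)**2*(-3/2) = ((-5*(-1 - 4)*0)*5)**2*(-3/2) = ((-5*(-5)*0)*5)**2*(-3/2) = ((25*0)*5)**2*(-3/2) = (0*5)**2*(-3/2) = 0**2*(-3/2) = 0*(-3/2) = 0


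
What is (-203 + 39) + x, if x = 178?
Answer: 14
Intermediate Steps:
(-203 + 39) + x = (-203 + 39) + 178 = -164 + 178 = 14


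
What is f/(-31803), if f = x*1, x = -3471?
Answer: 1157/10601 ≈ 0.10914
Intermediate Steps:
f = -3471 (f = -3471*1 = -3471)
f/(-31803) = -3471/(-31803) = -3471*(-1/31803) = 1157/10601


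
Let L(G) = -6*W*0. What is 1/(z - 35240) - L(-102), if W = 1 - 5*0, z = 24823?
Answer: -1/10417 ≈ -9.5997e-5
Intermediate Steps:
W = 1 (W = 1 + 0 = 1)
L(G) = 0 (L(G) = -6*1*0 = -6*0 = 0)
1/(z - 35240) - L(-102) = 1/(24823 - 35240) - 1*0 = 1/(-10417) + 0 = -1/10417 + 0 = -1/10417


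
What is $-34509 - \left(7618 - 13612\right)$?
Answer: $-28515$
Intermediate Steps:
$-34509 - \left(7618 - 13612\right) = -34509 - -5994 = -34509 + 5994 = -28515$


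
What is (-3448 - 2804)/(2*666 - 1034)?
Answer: -3126/149 ≈ -20.980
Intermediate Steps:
(-3448 - 2804)/(2*666 - 1034) = -6252/(1332 - 1034) = -6252/298 = -6252*1/298 = -3126/149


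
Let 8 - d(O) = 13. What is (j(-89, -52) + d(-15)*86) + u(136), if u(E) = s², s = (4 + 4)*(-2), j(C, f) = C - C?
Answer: -174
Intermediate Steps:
d(O) = -5 (d(O) = 8 - 1*13 = 8 - 13 = -5)
j(C, f) = 0
s = -16 (s = 8*(-2) = -16)
u(E) = 256 (u(E) = (-16)² = 256)
(j(-89, -52) + d(-15)*86) + u(136) = (0 - 5*86) + 256 = (0 - 430) + 256 = -430 + 256 = -174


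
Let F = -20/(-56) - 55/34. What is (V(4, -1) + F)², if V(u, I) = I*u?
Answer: 391876/14161 ≈ 27.673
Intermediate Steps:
F = -150/119 (F = -20*(-1/56) - 55*1/34 = 5/14 - 55/34 = -150/119 ≈ -1.2605)
(V(4, -1) + F)² = (-1*4 - 150/119)² = (-4 - 150/119)² = (-626/119)² = 391876/14161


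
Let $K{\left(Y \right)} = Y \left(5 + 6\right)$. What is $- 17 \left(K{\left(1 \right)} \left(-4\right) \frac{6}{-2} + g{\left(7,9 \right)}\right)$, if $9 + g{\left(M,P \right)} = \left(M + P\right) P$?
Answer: $-4539$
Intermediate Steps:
$K{\left(Y \right)} = 11 Y$ ($K{\left(Y \right)} = Y 11 = 11 Y$)
$g{\left(M,P \right)} = -9 + P \left(M + P\right)$ ($g{\left(M,P \right)} = -9 + \left(M + P\right) P = -9 + P \left(M + P\right)$)
$- 17 \left(K{\left(1 \right)} \left(-4\right) \frac{6}{-2} + g{\left(7,9 \right)}\right) = - 17 \left(11 \cdot 1 \left(-4\right) \frac{6}{-2} + \left(-9 + 9^{2} + 7 \cdot 9\right)\right) = - 17 \left(11 \left(-4\right) 6 \left(- \frac{1}{2}\right) + \left(-9 + 81 + 63\right)\right) = - 17 \left(\left(-44\right) \left(-3\right) + 135\right) = - 17 \left(132 + 135\right) = \left(-17\right) 267 = -4539$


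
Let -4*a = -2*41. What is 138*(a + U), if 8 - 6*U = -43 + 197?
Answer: -529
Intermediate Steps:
a = 41/2 (a = -(-1)*41/2 = -¼*(-82) = 41/2 ≈ 20.500)
U = -73/3 (U = 4/3 - (-43 + 197)/6 = 4/3 - ⅙*154 = 4/3 - 77/3 = -73/3 ≈ -24.333)
138*(a + U) = 138*(41/2 - 73/3) = 138*(-23/6) = -529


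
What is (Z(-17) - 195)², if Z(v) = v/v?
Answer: 37636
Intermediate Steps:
Z(v) = 1
(Z(-17) - 195)² = (1 - 195)² = (-194)² = 37636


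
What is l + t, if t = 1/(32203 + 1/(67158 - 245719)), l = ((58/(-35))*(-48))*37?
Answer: 84616656527813/28750999410 ≈ 2943.1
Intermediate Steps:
l = 103008/35 (l = ((58*(-1/35))*(-48))*37 = -58/35*(-48)*37 = (2784/35)*37 = 103008/35 ≈ 2943.1)
t = 178561/5750199882 (t = 1/(32203 + 1/(-178561)) = 1/(32203 - 1/178561) = 1/(5750199882/178561) = 178561/5750199882 ≈ 3.1053e-5)
l + t = 103008/35 + 178561/5750199882 = 84616656527813/28750999410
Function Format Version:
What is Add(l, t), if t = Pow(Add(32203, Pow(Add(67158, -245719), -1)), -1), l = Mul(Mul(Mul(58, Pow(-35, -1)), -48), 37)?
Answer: Rational(84616656527813, 28750999410) ≈ 2943.1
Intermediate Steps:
l = Rational(103008, 35) (l = Mul(Mul(Mul(58, Rational(-1, 35)), -48), 37) = Mul(Mul(Rational(-58, 35), -48), 37) = Mul(Rational(2784, 35), 37) = Rational(103008, 35) ≈ 2943.1)
t = Rational(178561, 5750199882) (t = Pow(Add(32203, Pow(-178561, -1)), -1) = Pow(Add(32203, Rational(-1, 178561)), -1) = Pow(Rational(5750199882, 178561), -1) = Rational(178561, 5750199882) ≈ 3.1053e-5)
Add(l, t) = Add(Rational(103008, 35), Rational(178561, 5750199882)) = Rational(84616656527813, 28750999410)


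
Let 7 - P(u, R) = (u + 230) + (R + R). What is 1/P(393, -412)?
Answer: 1/208 ≈ 0.0048077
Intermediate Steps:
P(u, R) = -223 - u - 2*R (P(u, R) = 7 - ((u + 230) + (R + R)) = 7 - ((230 + u) + 2*R) = 7 - (230 + u + 2*R) = 7 + (-230 - u - 2*R) = -223 - u - 2*R)
1/P(393, -412) = 1/(-223 - 1*393 - 2*(-412)) = 1/(-223 - 393 + 824) = 1/208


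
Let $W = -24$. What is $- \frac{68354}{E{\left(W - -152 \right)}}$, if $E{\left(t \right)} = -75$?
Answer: $\frac{68354}{75} \approx 911.39$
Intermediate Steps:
$- \frac{68354}{E{\left(W - -152 \right)}} = - \frac{68354}{-75} = \left(-68354\right) \left(- \frac{1}{75}\right) = \frac{68354}{75}$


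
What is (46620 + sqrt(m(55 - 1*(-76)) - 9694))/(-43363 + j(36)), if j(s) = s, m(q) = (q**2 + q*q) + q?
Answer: -1260/1171 - 3*sqrt(2751)/43327 ≈ -1.0796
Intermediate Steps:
m(q) = q + 2*q**2 (m(q) = (q**2 + q**2) + q = 2*q**2 + q = q + 2*q**2)
(46620 + sqrt(m(55 - 1*(-76)) - 9694))/(-43363 + j(36)) = (46620 + sqrt((55 - 1*(-76))*(1 + 2*(55 - 1*(-76))) - 9694))/(-43363 + 36) = (46620 + sqrt((55 + 76)*(1 + 2*(55 + 76)) - 9694))/(-43327) = (46620 + sqrt(131*(1 + 2*131) - 9694))*(-1/43327) = (46620 + sqrt(131*(1 + 262) - 9694))*(-1/43327) = (46620 + sqrt(131*263 - 9694))*(-1/43327) = (46620 + sqrt(34453 - 9694))*(-1/43327) = (46620 + sqrt(24759))*(-1/43327) = (46620 + 3*sqrt(2751))*(-1/43327) = -1260/1171 - 3*sqrt(2751)/43327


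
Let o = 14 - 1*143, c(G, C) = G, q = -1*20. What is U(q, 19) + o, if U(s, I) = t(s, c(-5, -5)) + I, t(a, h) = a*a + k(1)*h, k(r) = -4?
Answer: 310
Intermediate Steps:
q = -20
t(a, h) = a² - 4*h (t(a, h) = a*a - 4*h = a² - 4*h)
U(s, I) = 20 + I + s² (U(s, I) = (s² - 4*(-5)) + I = (s² + 20) + I = (20 + s²) + I = 20 + I + s²)
o = -129 (o = 14 - 143 = -129)
U(q, 19) + o = (20 + 19 + (-20)²) - 129 = (20 + 19 + 400) - 129 = 439 - 129 = 310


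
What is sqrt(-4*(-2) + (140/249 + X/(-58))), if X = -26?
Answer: 13*sqrt(2780085)/7221 ≈ 3.0018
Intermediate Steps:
sqrt(-4*(-2) + (140/249 + X/(-58))) = sqrt(-4*(-2) + (140/249 - 26/(-58))) = sqrt(8 + (140*(1/249) - 26*(-1/58))) = sqrt(8 + (140/249 + 13/29)) = sqrt(8 + 7297/7221) = sqrt(65065/7221) = 13*sqrt(2780085)/7221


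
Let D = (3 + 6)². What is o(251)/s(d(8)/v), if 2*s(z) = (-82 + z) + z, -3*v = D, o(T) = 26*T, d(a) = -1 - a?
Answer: -9789/61 ≈ -160.48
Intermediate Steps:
D = 81 (D = 9² = 81)
v = -27 (v = -⅓*81 = -27)
s(z) = -41 + z (s(z) = ((-82 + z) + z)/2 = (-82 + 2*z)/2 = -41 + z)
o(251)/s(d(8)/v) = (26*251)/(-41 + (-1 - 1*8)/(-27)) = 6526/(-41 + (-1 - 8)*(-1/27)) = 6526/(-41 - 9*(-1/27)) = 6526/(-41 + ⅓) = 6526/(-122/3) = 6526*(-3/122) = -9789/61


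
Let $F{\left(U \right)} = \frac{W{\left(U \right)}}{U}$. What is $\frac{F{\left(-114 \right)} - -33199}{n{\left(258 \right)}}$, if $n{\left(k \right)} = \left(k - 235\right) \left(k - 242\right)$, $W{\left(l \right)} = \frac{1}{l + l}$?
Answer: $\frac{862908409}{9565056} \approx 90.215$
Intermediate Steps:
$W{\left(l \right)} = \frac{1}{2 l}$
$n{\left(k \right)} = \left(-242 + k\right) \left(-235 + k\right)$ ($n{\left(k \right)} = \left(-235 + k\right) \left(-242 + k\right) = \left(-242 + k\right) \left(-235 + k\right)$)
$F{\left(U \right)} = \frac{1}{2 U^{2}}$ ($F{\left(U \right)} = \frac{\frac{1}{2} \frac{1}{U}}{U} = \frac{1}{2 U^{2}}$)
$\frac{F{\left(-114 \right)} - -33199}{n{\left(258 \right)}} = \frac{\frac{1}{2 \cdot 12996} - -33199}{56870 + 258^{2} - 123066} = \frac{\frac{1}{2} \cdot \frac{1}{12996} + 33199}{56870 + 66564 - 123066} = \frac{\frac{1}{25992} + 33199}{368} = \frac{862908409}{25992} \cdot \frac{1}{368} = \frac{862908409}{9565056}$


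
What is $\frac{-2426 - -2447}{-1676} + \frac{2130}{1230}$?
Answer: $\frac{118135}{68716} \approx 1.7192$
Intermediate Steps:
$\frac{-2426 - -2447}{-1676} + \frac{2130}{1230} = \left(-2426 + 2447\right) \left(- \frac{1}{1676}\right) + 2130 \cdot \frac{1}{1230} = 21 \left(- \frac{1}{1676}\right) + \frac{71}{41} = - \frac{21}{1676} + \frac{71}{41} = \frac{118135}{68716}$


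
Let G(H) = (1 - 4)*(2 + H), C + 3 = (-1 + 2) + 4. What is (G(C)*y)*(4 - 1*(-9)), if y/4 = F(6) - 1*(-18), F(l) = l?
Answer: -14976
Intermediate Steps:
C = 2 (C = -3 + ((-1 + 2) + 4) = -3 + (1 + 4) = -3 + 5 = 2)
G(H) = -6 - 3*H (G(H) = -3*(2 + H) = -6 - 3*H)
y = 96 (y = 4*(6 - 1*(-18)) = 4*(6 + 18) = 4*24 = 96)
(G(C)*y)*(4 - 1*(-9)) = ((-6 - 3*2)*96)*(4 - 1*(-9)) = ((-6 - 6)*96)*(4 + 9) = -12*96*13 = -1152*13 = -14976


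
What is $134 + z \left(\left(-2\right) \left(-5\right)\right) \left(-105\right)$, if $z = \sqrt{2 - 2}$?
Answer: $134$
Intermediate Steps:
$z = 0$ ($z = \sqrt{0} = 0$)
$134 + z \left(\left(-2\right) \left(-5\right)\right) \left(-105\right) = 134 + 0 \left(\left(-2\right) \left(-5\right)\right) \left(-105\right) = 134 + 0 \cdot 10 \left(-105\right) = 134 + 0 \left(-105\right) = 134 + 0 = 134$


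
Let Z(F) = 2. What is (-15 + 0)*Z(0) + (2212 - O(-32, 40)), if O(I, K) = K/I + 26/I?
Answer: 34945/16 ≈ 2184.1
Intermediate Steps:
O(I, K) = 26/I + K/I
(-15 + 0)*Z(0) + (2212 - O(-32, 40)) = (-15 + 0)*2 + (2212 - (26 + 40)/(-32)) = -15*2 + (2212 - (-1)*66/32) = -30 + (2212 - 1*(-33/16)) = -30 + (2212 + 33/16) = -30 + 35425/16 = 34945/16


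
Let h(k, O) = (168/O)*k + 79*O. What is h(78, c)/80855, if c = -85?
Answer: -583879/6872675 ≈ -0.084957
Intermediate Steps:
h(k, O) = 79*O + 168*k/O (h(k, O) = 168*k/O + 79*O = 79*O + 168*k/O)
h(78, c)/80855 = (79*(-85) + 168*78/(-85))/80855 = (-6715 + 168*78*(-1/85))*(1/80855) = (-6715 - 13104/85)*(1/80855) = -583879/85*1/80855 = -583879/6872675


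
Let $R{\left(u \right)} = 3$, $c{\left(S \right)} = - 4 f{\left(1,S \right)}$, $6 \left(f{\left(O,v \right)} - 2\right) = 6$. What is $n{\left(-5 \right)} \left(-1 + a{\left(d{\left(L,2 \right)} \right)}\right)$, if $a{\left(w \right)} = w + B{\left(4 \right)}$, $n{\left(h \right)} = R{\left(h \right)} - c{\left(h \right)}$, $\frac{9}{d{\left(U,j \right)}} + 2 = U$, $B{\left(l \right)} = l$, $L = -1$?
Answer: $0$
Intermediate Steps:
$f{\left(O,v \right)} = 3$ ($f{\left(O,v \right)} = 2 + \frac{1}{6} \cdot 6 = 2 + 1 = 3$)
$c{\left(S \right)} = -12$ ($c{\left(S \right)} = \left(-4\right) 3 = -12$)
$d{\left(U,j \right)} = \frac{9}{-2 + U}$
$n{\left(h \right)} = 15$ ($n{\left(h \right)} = 3 - -12 = 3 + 12 = 15$)
$a{\left(w \right)} = 4 + w$ ($a{\left(w \right)} = w + 4 = 4 + w$)
$n{\left(-5 \right)} \left(-1 + a{\left(d{\left(L,2 \right)} \right)}\right) = 15 \left(-1 + \left(4 + \frac{9}{-2 - 1}\right)\right) = 15 \left(-1 + \left(4 + \frac{9}{-3}\right)\right) = 15 \left(-1 + \left(4 + 9 \left(- \frac{1}{3}\right)\right)\right) = 15 \left(-1 + \left(4 - 3\right)\right) = 15 \left(-1 + 1\right) = 15 \cdot 0 = 0$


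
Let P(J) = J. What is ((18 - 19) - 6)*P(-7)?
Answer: 49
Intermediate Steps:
((18 - 19) - 6)*P(-7) = ((18 - 19) - 6)*(-7) = (-1 - 6)*(-7) = -7*(-7) = 49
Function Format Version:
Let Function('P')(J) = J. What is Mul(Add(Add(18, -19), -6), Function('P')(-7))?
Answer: 49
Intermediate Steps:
Mul(Add(Add(18, -19), -6), Function('P')(-7)) = Mul(Add(Add(18, -19), -6), -7) = Mul(Add(-1, -6), -7) = Mul(-7, -7) = 49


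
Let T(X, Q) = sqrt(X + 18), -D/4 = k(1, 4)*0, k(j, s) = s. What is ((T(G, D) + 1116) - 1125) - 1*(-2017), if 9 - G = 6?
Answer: 2008 + sqrt(21) ≈ 2012.6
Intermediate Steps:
G = 3 (G = 9 - 1*6 = 9 - 6 = 3)
D = 0 (D = -16*0 = -4*0 = 0)
T(X, Q) = sqrt(18 + X)
((T(G, D) + 1116) - 1125) - 1*(-2017) = ((sqrt(18 + 3) + 1116) - 1125) - 1*(-2017) = ((sqrt(21) + 1116) - 1125) + 2017 = ((1116 + sqrt(21)) - 1125) + 2017 = (-9 + sqrt(21)) + 2017 = 2008 + sqrt(21)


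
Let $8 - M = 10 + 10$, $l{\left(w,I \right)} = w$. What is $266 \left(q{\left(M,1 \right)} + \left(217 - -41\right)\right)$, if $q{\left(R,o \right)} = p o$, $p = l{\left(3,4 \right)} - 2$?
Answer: $68894$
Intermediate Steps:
$M = -12$ ($M = 8 - \left(10 + 10\right) = 8 - 20 = -12$)
$p = 1$ ($p = 3 - 2 = 1$)
$q{\left(R,o \right)} = o$ ($q{\left(R,o \right)} = 1 o = o$)
$266 \left(q{\left(M,1 \right)} + \left(217 - -41\right)\right) = 266 \left(1 + \left(217 - -41\right)\right) = 266 \left(1 + \left(217 + 41\right)\right) = 266 \left(1 + 258\right) = 266 \cdot 259 = 68894$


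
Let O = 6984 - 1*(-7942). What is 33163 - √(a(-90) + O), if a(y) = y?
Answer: 33163 - 2*√3709 ≈ 33041.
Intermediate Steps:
O = 14926 (O = 6984 + 7942 = 14926)
33163 - √(a(-90) + O) = 33163 - √(-90 + 14926) = 33163 - √14836 = 33163 - 2*√3709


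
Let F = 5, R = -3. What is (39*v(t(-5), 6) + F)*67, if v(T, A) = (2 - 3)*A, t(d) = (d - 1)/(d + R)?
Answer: -15343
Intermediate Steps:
t(d) = (-1 + d)/(-3 + d) (t(d) = (d - 1)/(d - 3) = (-1 + d)/(-3 + d))
v(T, A) = -A
(39*v(t(-5), 6) + F)*67 = (39*(-1*6) + 5)*67 = (39*(-6) + 5)*67 = (-234 + 5)*67 = -229*67 = -15343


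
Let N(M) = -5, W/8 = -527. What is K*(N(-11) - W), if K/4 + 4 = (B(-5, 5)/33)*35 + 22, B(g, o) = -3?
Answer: 2745572/11 ≈ 2.4960e+5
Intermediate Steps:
W = -4216 (W = 8*(-527) = -4216)
K = 652/11 (K = -16 + 4*(-3/33*35 + 22) = -16 + 4*(-3*1/33*35 + 22) = -16 + 4*(-1/11*35 + 22) = -16 + 4*(-35/11 + 22) = -16 + 4*(207/11) = -16 + 828/11 = 652/11 ≈ 59.273)
K*(N(-11) - W) = 652*(-5 - 1*(-4216))/11 = 652*(-5 + 4216)/11 = (652/11)*4211 = 2745572/11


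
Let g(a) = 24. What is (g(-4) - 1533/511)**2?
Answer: 441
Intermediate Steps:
(g(-4) - 1533/511)**2 = (24 - 1533/511)**2 = (24 - 1533*1/511)**2 = (24 - 3)**2 = 21**2 = 441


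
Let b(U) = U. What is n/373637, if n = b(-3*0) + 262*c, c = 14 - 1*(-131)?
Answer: 37990/373637 ≈ 0.10168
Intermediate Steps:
c = 145 (c = 14 + 131 = 145)
n = 37990 (n = -3*0 + 262*145 = 0 + 37990 = 37990)
n/373637 = 37990/373637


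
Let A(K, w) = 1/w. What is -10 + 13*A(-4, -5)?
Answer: -63/5 ≈ -12.600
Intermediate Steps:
-10 + 13*A(-4, -5) = -10 + 13/(-5) = -10 + 13*(-⅕) = -10 - 13/5 = -63/5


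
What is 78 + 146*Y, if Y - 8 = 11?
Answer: 2852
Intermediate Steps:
Y = 19 (Y = 8 + 11 = 19)
78 + 146*Y = 78 + 146*19 = 78 + 2774 = 2852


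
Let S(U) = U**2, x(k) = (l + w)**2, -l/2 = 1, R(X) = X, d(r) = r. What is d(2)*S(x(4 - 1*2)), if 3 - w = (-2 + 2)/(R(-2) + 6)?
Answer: 2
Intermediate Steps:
l = -2 (l = -2*1 = -2)
w = 3 (w = 3 - (-2 + 2)/(-2 + 6) = 3 - 0/4 = 3 - 1*0 = 3 + 0 = 3)
x(k) = 1 (x(k) = (-2 + 3)**2 = 1**2 = 1)
d(2)*S(x(4 - 1*2)) = 2*1**2 = 2*1 = 2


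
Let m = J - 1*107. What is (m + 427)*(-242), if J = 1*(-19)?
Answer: -72842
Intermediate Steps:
J = -19
m = -126 (m = -19 - 1*107 = -19 - 107 = -126)
(m + 427)*(-242) = (-126 + 427)*(-242) = 301*(-242) = -72842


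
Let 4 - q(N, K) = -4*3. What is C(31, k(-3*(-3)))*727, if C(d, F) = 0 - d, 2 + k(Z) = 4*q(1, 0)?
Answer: -22537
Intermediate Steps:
q(N, K) = 16 (q(N, K) = 4 - (-4)*3 = 4 - 1*(-12) = 4 + 12 = 16)
k(Z) = 62 (k(Z) = -2 + 4*16 = -2 + 64 = 62)
C(d, F) = -d
C(31, k(-3*(-3)))*727 = -1*31*727 = -31*727 = -22537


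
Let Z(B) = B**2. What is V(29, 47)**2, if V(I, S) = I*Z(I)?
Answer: 594823321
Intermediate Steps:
V(I, S) = I**3 (V(I, S) = I*I**2 = I**3)
V(29, 47)**2 = (29**3)**2 = 24389**2 = 594823321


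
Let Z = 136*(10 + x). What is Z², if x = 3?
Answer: 3125824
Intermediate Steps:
Z = 1768 (Z = 136*(10 + 3) = 136*13 = 1768)
Z² = 1768² = 3125824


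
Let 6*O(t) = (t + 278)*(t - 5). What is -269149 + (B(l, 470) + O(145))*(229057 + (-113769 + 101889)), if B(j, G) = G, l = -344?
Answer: 2245341031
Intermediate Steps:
O(t) = (-5 + t)*(278 + t)/6 (O(t) = ((t + 278)*(t - 5))/6 = ((278 + t)*(-5 + t))/6 = ((-5 + t)*(278 + t))/6 = (-5 + t)*(278 + t)/6)
-269149 + (B(l, 470) + O(145))*(229057 + (-113769 + 101889)) = -269149 + (470 + (-695/3 + (1/6)*145**2 + (91/2)*145))*(229057 + (-113769 + 101889)) = -269149 + (470 + (-695/3 + (1/6)*21025 + 13195/2))*(229057 - 11880) = -269149 + (470 + (-695/3 + 21025/6 + 13195/2))*217177 = -269149 + (470 + 9870)*217177 = -269149 + 10340*217177 = -269149 + 2245610180 = 2245341031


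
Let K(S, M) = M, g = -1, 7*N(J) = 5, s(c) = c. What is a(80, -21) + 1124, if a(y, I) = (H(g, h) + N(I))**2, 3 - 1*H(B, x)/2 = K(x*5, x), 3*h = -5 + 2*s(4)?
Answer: 56165/49 ≈ 1146.2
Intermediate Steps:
N(J) = 5/7 (N(J) = (1/7)*5 = 5/7)
h = 1 (h = (-5 + 2*4)/3 = (-5 + 8)/3 = (1/3)*3 = 1)
H(B, x) = 6 - 2*x
a(y, I) = 1089/49 (a(y, I) = ((6 - 2*1) + 5/7)**2 = ((6 - 2) + 5/7)**2 = (4 + 5/7)**2 = (33/7)**2 = 1089/49)
a(80, -21) + 1124 = 1089/49 + 1124 = 56165/49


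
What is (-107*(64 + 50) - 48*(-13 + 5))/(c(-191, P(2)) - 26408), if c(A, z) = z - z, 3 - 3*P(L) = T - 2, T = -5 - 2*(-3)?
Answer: 5907/13204 ≈ 0.44736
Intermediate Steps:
T = 1 (T = -5 + 6 = 1)
P(L) = 4/3 (P(L) = 1 - (1 - 2)/3 = 1 - ⅓*(-1) = 1 + ⅓ = 4/3)
c(A, z) = 0
(-107*(64 + 50) - 48*(-13 + 5))/(c(-191, P(2)) - 26408) = (-107*(64 + 50) - 48*(-13 + 5))/(0 - 26408) = (-107*114 - 48*(-8))/(-26408) = (-12198 + 384)*(-1/26408) = -11814*(-1/26408) = 5907/13204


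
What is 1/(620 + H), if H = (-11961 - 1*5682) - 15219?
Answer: -1/32242 ≈ -3.1015e-5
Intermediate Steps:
H = -32862 (H = (-11961 - 5682) - 15219 = -17643 - 15219 = -32862)
1/(620 + H) = 1/(620 - 32862) = 1/(-32242) = -1/32242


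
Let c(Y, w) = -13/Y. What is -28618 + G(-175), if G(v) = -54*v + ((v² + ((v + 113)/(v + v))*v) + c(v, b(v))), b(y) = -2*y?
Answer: 1999563/175 ≈ 11426.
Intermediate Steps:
G(v) = 113/2 + v² - 13/v - 107*v/2 (G(v) = -54*v + ((v² + ((v + 113)/(v + v))*v) - 13/v) = -54*v + ((v² + ((113 + v)/((2*v)))*v) - 13/v) = -54*v + ((v² + ((113 + v)*(1/(2*v)))*v) - 13/v) = -54*v + ((v² + ((113 + v)/(2*v))*v) - 13/v) = -54*v + ((v² + (113/2 + v/2)) - 13/v) = -54*v + ((113/2 + v² + v/2) - 13/v) = -54*v + (113/2 + v² + v/2 - 13/v) = 113/2 + v² - 13/v - 107*v/2)
-28618 + G(-175) = -28618 + (113/2 + (-175)² - 13/(-175) - 107/2*(-175)) = -28618 + (113/2 + 30625 - 13*(-1/175) + 18725/2) = -28618 + (113/2 + 30625 + 13/175 + 18725/2) = -28618 + 7007713/175 = 1999563/175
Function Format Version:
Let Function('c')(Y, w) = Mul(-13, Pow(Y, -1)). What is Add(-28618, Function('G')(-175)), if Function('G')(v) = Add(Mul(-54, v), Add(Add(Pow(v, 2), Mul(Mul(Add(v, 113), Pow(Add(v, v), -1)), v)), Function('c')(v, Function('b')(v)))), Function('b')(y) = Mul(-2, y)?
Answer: Rational(1999563, 175) ≈ 11426.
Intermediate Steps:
Function('G')(v) = Add(Rational(113, 2), Pow(v, 2), Mul(-13, Pow(v, -1)), Mul(Rational(-107, 2), v)) (Function('G')(v) = Add(Mul(-54, v), Add(Add(Pow(v, 2), Mul(Mul(Add(v, 113), Pow(Add(v, v), -1)), v)), Mul(-13, Pow(v, -1)))) = Add(Mul(-54, v), Add(Add(Pow(v, 2), Mul(Mul(Add(113, v), Pow(Mul(2, v), -1)), v)), Mul(-13, Pow(v, -1)))) = Add(Mul(-54, v), Add(Add(Pow(v, 2), Mul(Mul(Add(113, v), Mul(Rational(1, 2), Pow(v, -1))), v)), Mul(-13, Pow(v, -1)))) = Add(Mul(-54, v), Add(Add(Pow(v, 2), Mul(Mul(Rational(1, 2), Pow(v, -1), Add(113, v)), v)), Mul(-13, Pow(v, -1)))) = Add(Mul(-54, v), Add(Add(Pow(v, 2), Add(Rational(113, 2), Mul(Rational(1, 2), v))), Mul(-13, Pow(v, -1)))) = Add(Mul(-54, v), Add(Add(Rational(113, 2), Pow(v, 2), Mul(Rational(1, 2), v)), Mul(-13, Pow(v, -1)))) = Add(Mul(-54, v), Add(Rational(113, 2), Pow(v, 2), Mul(Rational(1, 2), v), Mul(-13, Pow(v, -1)))) = Add(Rational(113, 2), Pow(v, 2), Mul(-13, Pow(v, -1)), Mul(Rational(-107, 2), v)))
Add(-28618, Function('G')(-175)) = Add(-28618, Add(Rational(113, 2), Pow(-175, 2), Mul(-13, Pow(-175, -1)), Mul(Rational(-107, 2), -175))) = Add(-28618, Add(Rational(113, 2), 30625, Mul(-13, Rational(-1, 175)), Rational(18725, 2))) = Add(-28618, Add(Rational(113, 2), 30625, Rational(13, 175), Rational(18725, 2))) = Add(-28618, Rational(7007713, 175)) = Rational(1999563, 175)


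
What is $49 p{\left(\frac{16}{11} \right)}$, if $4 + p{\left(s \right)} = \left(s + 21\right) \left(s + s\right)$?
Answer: $\frac{363580}{121} \approx 3004.8$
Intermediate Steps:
$p{\left(s \right)} = -4 + 2 s \left(21 + s\right)$ ($p{\left(s \right)} = -4 + \left(s + 21\right) \left(s + s\right) = -4 + \left(21 + s\right) 2 s = -4 + 2 s \left(21 + s\right)$)
$49 p{\left(\frac{16}{11} \right)} = 49 \left(-4 + 2 \left(\frac{16}{11}\right)^{2} + 42 \cdot \frac{16}{11}\right) = 49 \left(-4 + 2 \cdot \frac{256}{121} + \frac{672}{11}\right) = 49 \left(-4 + \frac{512}{121} + \frac{672}{11}\right) = 49 \cdot \frac{7420}{121} = \frac{363580}{121}$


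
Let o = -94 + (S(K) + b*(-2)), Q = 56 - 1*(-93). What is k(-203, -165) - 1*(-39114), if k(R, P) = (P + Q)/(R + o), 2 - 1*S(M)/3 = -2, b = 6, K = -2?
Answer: 11616874/297 ≈ 39114.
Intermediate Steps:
S(M) = 12 (S(M) = 6 - 3*(-2) = 6 + 6 = 12)
Q = 149 (Q = 56 + 93 = 149)
o = -94 (o = -94 + (12 + 6*(-2)) = -94 + (12 - 12) = -94 + 0 = -94)
k(R, P) = (149 + P)/(-94 + R) (k(R, P) = (P + 149)/(R - 94) = (149 + P)/(-94 + R))
k(-203, -165) - 1*(-39114) = (149 - 165)/(-94 - 203) - 1*(-39114) = -16/(-297) + 39114 = -1/297*(-16) + 39114 = 16/297 + 39114 = 11616874/297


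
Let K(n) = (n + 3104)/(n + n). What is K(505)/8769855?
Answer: 1203/2952517850 ≈ 4.0745e-7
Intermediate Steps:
K(n) = (3104 + n)/(2*n) (K(n) = (3104 + n)/((2*n)) = (3104 + n)*(1/(2*n)) = (3104 + n)/(2*n))
K(505)/8769855 = ((½)*(3104 + 505)/505)/8769855 = ((½)*(1/505)*3609)*(1/8769855) = (3609/1010)*(1/8769855) = 1203/2952517850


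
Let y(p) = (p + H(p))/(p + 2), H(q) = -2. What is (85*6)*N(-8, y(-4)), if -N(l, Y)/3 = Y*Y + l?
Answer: -1530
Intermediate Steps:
y(p) = (-2 + p)/(2 + p) (y(p) = (p - 2)/(p + 2) = (-2 + p)/(2 + p))
N(l, Y) = -3*l - 3*Y**2 (N(l, Y) = -3*(Y*Y + l) = -3*(Y**2 + l) = -3*(l + Y**2) = -3*l - 3*Y**2)
(85*6)*N(-8, y(-4)) = (85*6)*(-3*(-8) - 3*(-2 - 4)**2/(2 - 4)**2) = 510*(24 - 3*(-6/(-2))**2) = 510*(24 - 3*(-1/2*(-6))**2) = 510*(24 - 3*3**2) = 510*(24 - 3*9) = 510*(24 - 27) = 510*(-3) = -1530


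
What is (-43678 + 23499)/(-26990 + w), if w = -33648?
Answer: 20179/60638 ≈ 0.33278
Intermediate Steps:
(-43678 + 23499)/(-26990 + w) = (-43678 + 23499)/(-26990 - 33648) = -20179/(-60638) = -20179*(-1/60638) = 20179/60638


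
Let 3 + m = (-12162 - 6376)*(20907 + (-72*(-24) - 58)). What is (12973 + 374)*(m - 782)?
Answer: -5586162767217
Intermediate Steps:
m = -418532429 (m = -3 + (-12162 - 6376)*(20907 + (-72*(-24) - 58)) = -3 - 18538*(20907 + (1728 - 58)) = -3 - 18538*(20907 + 1670) = -3 - 18538*22577 = -3 - 418532426 = -418532429)
(12973 + 374)*(m - 782) = (12973 + 374)*(-418532429 - 782) = 13347*(-418533211) = -5586162767217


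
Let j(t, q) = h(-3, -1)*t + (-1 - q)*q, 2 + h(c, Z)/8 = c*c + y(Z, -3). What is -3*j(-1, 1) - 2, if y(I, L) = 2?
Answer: 220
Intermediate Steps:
h(c, Z) = 8*c² (h(c, Z) = -16 + 8*(c*c + 2) = -16 + 8*(c² + 2) = -16 + 8*(2 + c²) = -16 + (16 + 8*c²) = 8*c²)
j(t, q) = 72*t + q*(-1 - q) (j(t, q) = (8*(-3)²)*t + (-1 - q)*q = (8*9)*t + q*(-1 - q) = 72*t + q*(-1 - q))
-3*j(-1, 1) - 2 = -3*(-1*1 - 1*1² + 72*(-1)) - 2 = -3*(-1 - 1*1 - 72) - 2 = -3*(-1 - 1 - 72) - 2 = -3*(-74) - 2 = 222 - 2 = 220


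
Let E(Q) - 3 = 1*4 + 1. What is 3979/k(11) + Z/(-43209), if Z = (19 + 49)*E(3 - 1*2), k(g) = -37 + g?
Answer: -171942755/1123434 ≈ -153.05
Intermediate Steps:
E(Q) = 8 (E(Q) = 3 + (1*4 + 1) = 3 + (4 + 1) = 3 + 5 = 8)
Z = 544 (Z = (19 + 49)*8 = 68*8 = 544)
3979/k(11) + Z/(-43209) = 3979/(-37 + 11) + 544/(-43209) = 3979/(-26) + 544*(-1/43209) = 3979*(-1/26) - 544/43209 = -3979/26 - 544/43209 = -171942755/1123434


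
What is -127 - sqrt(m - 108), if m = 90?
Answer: -127 - 3*I*sqrt(2) ≈ -127.0 - 4.2426*I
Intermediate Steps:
-127 - sqrt(m - 108) = -127 - sqrt(90 - 108) = -127 - sqrt(-18) = -127 - 3*I*sqrt(2)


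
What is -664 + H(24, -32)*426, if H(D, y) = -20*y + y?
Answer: 258344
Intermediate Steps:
H(D, y) = -19*y
-664 + H(24, -32)*426 = -664 - 19*(-32)*426 = -664 + 608*426 = -664 + 259008 = 258344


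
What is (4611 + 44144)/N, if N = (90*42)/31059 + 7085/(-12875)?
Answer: -61893253625/544081 ≈ -1.1376e+5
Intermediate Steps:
N = -544081/1269475 (N = 3780*(1/31059) + 7085*(-1/12875) = 60/493 - 1417/2575 = -544081/1269475 ≈ -0.42859)
(4611 + 44144)/N = (4611 + 44144)/(-544081/1269475) = 48755*(-1269475/544081) = -61893253625/544081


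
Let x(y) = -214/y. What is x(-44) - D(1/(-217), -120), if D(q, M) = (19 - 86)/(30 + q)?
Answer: 1016321/143198 ≈ 7.0973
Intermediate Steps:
D(q, M) = -67/(30 + q)
x(-44) - D(1/(-217), -120) = -214/(-44) - (-67)/(30 + 1/(-217)) = -214*(-1/44) - (-67)/(30 - 1/217) = 107/22 - (-67)/6509/217 = 107/22 - (-67)*217/6509 = 107/22 - 1*(-14539/6509) = 107/22 + 14539/6509 = 1016321/143198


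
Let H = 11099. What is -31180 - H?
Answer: -42279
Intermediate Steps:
-31180 - H = -31180 - 1*11099 = -31180 - 11099 = -42279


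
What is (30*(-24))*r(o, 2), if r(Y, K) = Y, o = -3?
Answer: 2160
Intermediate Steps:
(30*(-24))*r(o, 2) = (30*(-24))*(-3) = -720*(-3) = 2160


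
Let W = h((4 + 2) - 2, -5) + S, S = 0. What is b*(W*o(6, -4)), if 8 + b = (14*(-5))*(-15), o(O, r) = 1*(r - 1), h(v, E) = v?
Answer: -20840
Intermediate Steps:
o(O, r) = -1 + r (o(O, r) = 1*(-1 + r) = -1 + r)
W = 4 (W = ((4 + 2) - 2) + 0 = (6 - 2) + 0 = 4 + 0 = 4)
b = 1042 (b = -8 + (14*(-5))*(-15) = -8 - 70*(-15) = -8 + 1050 = 1042)
b*(W*o(6, -4)) = 1042*(4*(-1 - 4)) = 1042*(4*(-5)) = 1042*(-20) = -20840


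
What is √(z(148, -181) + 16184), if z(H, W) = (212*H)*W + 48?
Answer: 2*I*√1415706 ≈ 2379.7*I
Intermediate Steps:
z(H, W) = 48 + 212*H*W (z(H, W) = 212*H*W + 48 = 48 + 212*H*W)
√(z(148, -181) + 16184) = √((48 + 212*148*(-181)) + 16184) = √((48 - 5679056) + 16184) = √(-5679008 + 16184) = √(-5662824) = 2*I*√1415706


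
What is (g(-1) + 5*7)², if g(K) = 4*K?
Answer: 961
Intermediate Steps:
(g(-1) + 5*7)² = (4*(-1) + 5*7)² = (-4 + 35)² = 31² = 961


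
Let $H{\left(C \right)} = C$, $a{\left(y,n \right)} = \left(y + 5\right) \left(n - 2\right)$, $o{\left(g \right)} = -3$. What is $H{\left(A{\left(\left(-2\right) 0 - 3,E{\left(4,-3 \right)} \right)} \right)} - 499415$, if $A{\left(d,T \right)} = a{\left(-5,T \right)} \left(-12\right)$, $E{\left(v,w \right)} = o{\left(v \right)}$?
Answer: $-499415$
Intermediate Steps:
$a{\left(y,n \right)} = \left(-2 + n\right) \left(5 + y\right)$ ($a{\left(y,n \right)} = \left(5 + y\right) \left(-2 + n\right) = \left(-2 + n\right) \left(5 + y\right)$)
$E{\left(v,w \right)} = -3$
$A{\left(d,T \right)} = 0$ ($A{\left(d,T \right)} = \left(-10 - -10 + 5 T + T \left(-5\right)\right) \left(-12\right) = \left(-10 + 10 + 5 T - 5 T\right) \left(-12\right) = 0 \left(-12\right) = 0$)
$H{\left(A{\left(\left(-2\right) 0 - 3,E{\left(4,-3 \right)} \right)} \right)} - 499415 = 0 - 499415 = -499415$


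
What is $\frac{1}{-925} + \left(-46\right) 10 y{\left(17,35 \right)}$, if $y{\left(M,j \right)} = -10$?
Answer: $\frac{4254999}{925} \approx 4600.0$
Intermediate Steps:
$\frac{1}{-925} + \left(-46\right) 10 y{\left(17,35 \right)} = \frac{1}{-925} + \left(-46\right) 10 \left(-10\right) = - \frac{1}{925} - -4600 = - \frac{1}{925} + 4600 = \frac{4254999}{925}$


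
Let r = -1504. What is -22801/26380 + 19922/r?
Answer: -69979383/4959440 ≈ -14.110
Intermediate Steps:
-22801/26380 + 19922/r = -22801/26380 + 19922/(-1504) = -22801*1/26380 + 19922*(-1/1504) = -22801/26380 - 9961/752 = -69979383/4959440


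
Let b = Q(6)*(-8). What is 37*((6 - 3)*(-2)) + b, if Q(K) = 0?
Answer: -222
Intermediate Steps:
b = 0 (b = 0*(-8) = 0)
37*((6 - 3)*(-2)) + b = 37*((6 - 3)*(-2)) + 0 = 37*(3*(-2)) + 0 = 37*(-6) + 0 = -222 + 0 = -222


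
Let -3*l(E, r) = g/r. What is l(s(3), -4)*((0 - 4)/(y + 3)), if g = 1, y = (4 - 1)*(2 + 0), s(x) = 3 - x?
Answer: -1/27 ≈ -0.037037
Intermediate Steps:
y = 6 (y = 3*2 = 6)
l(E, r) = -1/(3*r)
l(s(3), -4)*((0 - 4)/(y + 3)) = (-⅓/(-4))*((0 - 4)/(6 + 3)) = (-⅓*(-¼))*(-4/9) = (-4*⅑)/12 = (1/12)*(-4/9) = -1/27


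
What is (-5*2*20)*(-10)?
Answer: 2000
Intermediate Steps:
(-5*2*20)*(-10) = -10*20*(-10) = -200*(-10) = 2000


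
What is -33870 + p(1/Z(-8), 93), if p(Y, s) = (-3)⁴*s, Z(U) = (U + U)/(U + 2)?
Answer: -26337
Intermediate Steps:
Z(U) = 2*U/(2 + U) (Z(U) = (2*U)/(2 + U) = 2*U/(2 + U))
p(Y, s) = 81*s
-33870 + p(1/Z(-8), 93) = -33870 + 81*93 = -33870 + 7533 = -26337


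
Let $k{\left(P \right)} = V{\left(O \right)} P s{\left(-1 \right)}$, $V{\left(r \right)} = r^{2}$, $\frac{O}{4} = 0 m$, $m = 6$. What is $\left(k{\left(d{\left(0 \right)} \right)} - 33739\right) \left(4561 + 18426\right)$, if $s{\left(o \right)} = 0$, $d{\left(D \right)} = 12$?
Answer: $-775558393$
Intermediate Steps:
$O = 0$ ($O = 4 \cdot 0 \cdot 6 = 4 \cdot 0 = 0$)
$k{\left(P \right)} = 0$ ($k{\left(P \right)} = 0^{2} P 0 = 0 P 0 = 0 \cdot 0 = 0$)
$\left(k{\left(d{\left(0 \right)} \right)} - 33739\right) \left(4561 + 18426\right) = \left(0 - 33739\right) \left(4561 + 18426\right) = \left(-33739\right) 22987 = -775558393$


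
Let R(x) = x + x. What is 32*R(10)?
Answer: 640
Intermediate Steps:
R(x) = 2*x
32*R(10) = 32*(2*10) = 32*20 = 640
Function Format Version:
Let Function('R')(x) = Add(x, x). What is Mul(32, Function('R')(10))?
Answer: 640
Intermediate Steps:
Function('R')(x) = Mul(2, x)
Mul(32, Function('R')(10)) = Mul(32, Mul(2, 10)) = Mul(32, 20) = 640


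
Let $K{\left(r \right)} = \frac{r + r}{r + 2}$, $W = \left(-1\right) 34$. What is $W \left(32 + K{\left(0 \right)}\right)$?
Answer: $-1088$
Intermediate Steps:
$W = -34$
$K{\left(r \right)} = \frac{2 r}{2 + r}$
$W \left(32 + K{\left(0 \right)}\right) = - 34 \left(32 + 2 \cdot 0 \frac{1}{2 + 0}\right) = - 34 \left(32 + 2 \cdot 0 \cdot \frac{1}{2}\right) = - 34 \left(32 + 0\right) = \left(-34\right) 32 = -1088$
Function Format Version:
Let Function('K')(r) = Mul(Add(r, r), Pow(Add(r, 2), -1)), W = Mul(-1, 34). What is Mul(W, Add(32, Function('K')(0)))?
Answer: -1088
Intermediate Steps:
W = -34
Function('K')(r) = Mul(2, r, Pow(Add(2, r), -1)) (Function('K')(r) = Mul(Mul(2, r), Pow(Add(2, r), -1)) = Mul(2, r, Pow(Add(2, r), -1)))
Mul(W, Add(32, Function('K')(0))) = Mul(-34, Add(32, Mul(2, 0, Pow(Add(2, 0), -1)))) = Mul(-34, Add(32, Mul(2, 0, Pow(2, -1)))) = Mul(-34, Add(32, Mul(2, 0, Rational(1, 2)))) = Mul(-34, Add(32, 0)) = Mul(-34, 32) = -1088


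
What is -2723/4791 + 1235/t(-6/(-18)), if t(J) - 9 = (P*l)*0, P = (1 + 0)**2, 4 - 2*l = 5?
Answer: 1964126/14373 ≈ 136.65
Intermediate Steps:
l = -1/2 (l = 2 - 1/2*5 = 2 - 5/2 = -1/2 ≈ -0.50000)
P = 1 (P = 1**2 = 1)
t(J) = 9 (t(J) = 9 + (1*(-1/2))*0 = 9 - 1/2*0 = 9 + 0 = 9)
-2723/4791 + 1235/t(-6/(-18)) = -2723/4791 + 1235/9 = 1964126/14373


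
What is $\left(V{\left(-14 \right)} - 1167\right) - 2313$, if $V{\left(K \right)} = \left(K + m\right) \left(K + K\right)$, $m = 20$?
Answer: $-3648$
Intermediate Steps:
$V{\left(K \right)} = 2 K \left(20 + K\right)$ ($V{\left(K \right)} = \left(K + 20\right) \left(K + K\right) = \left(20 + K\right) 2 K = 2 K \left(20 + K\right)$)
$\left(V{\left(-14 \right)} - 1167\right) - 2313 = \left(2 \left(-14\right) \left(20 - 14\right) - 1167\right) - 2313 = \left(2 \left(-14\right) 6 - 1167\right) - 2313 = \left(-168 - 1167\right) - 2313 = -1335 - 2313 = -3648$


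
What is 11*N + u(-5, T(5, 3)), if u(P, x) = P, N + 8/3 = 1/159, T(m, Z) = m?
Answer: -1816/53 ≈ -34.264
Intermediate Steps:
N = -141/53 (N = -8/3 + 1/159 = -141/53 ≈ -2.6604)
11*N + u(-5, T(5, 3)) = 11*(-141/53) - 5 = -1551/53 - 5 = -1816/53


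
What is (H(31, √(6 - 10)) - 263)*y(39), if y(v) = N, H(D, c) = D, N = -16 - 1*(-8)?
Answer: 1856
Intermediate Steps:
N = -8 (N = -16 + 8 = -8)
y(v) = -8
(H(31, √(6 - 10)) - 263)*y(39) = (31 - 263)*(-8) = -232*(-8) = 1856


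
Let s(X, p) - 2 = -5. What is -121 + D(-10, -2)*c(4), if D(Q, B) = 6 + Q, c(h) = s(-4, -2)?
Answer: -109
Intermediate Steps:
s(X, p) = -3 (s(X, p) = 2 - 5 = -3)
c(h) = -3
-121 + D(-10, -2)*c(4) = -121 + (6 - 10)*(-3) = -121 - 4*(-3) = -121 + 12 = -109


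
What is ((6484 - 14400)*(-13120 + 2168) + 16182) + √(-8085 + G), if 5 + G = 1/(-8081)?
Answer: 86712214 + I*√528297726571/8081 ≈ 8.6712e+7 + 89.944*I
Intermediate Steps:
G = -40406/8081 (G = -5 + 1/(-8081) = -5 - 1/8081 = -40406/8081 ≈ -5.0001)
((6484 - 14400)*(-13120 + 2168) + 16182) + √(-8085 + G) = ((6484 - 14400)*(-13120 + 2168) + 16182) + √(-8085 - 40406/8081) = (-7916*(-10952) + 16182) + √(-65375291/8081) = (86696032 + 16182) + I*√528297726571/8081 = 86712214 + I*√528297726571/8081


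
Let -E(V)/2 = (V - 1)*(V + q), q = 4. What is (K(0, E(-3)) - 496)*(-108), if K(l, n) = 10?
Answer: 52488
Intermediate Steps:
E(V) = -2*(-1 + V)*(4 + V) (E(V) = -2*(V - 1)*(V + 4) = -2*(-1 + V)*(4 + V))
(K(0, E(-3)) - 496)*(-108) = (10 - 496)*(-108) = -486*(-108) = 52488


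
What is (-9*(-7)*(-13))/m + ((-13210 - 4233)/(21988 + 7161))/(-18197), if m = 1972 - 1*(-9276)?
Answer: -434221346243/5966213122544 ≈ -0.072780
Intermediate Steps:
m = 11248 (m = 1972 + 9276 = 11248)
(-9*(-7)*(-13))/m + ((-13210 - 4233)/(21988 + 7161))/(-18197) = (-9*(-7)*(-13))/11248 + ((-13210 - 4233)/(21988 + 7161))/(-18197) = (63*(-13))*(1/11248) - 17443/29149*(-1/18197) = -819*1/11248 - 17443*1/29149*(-1/18197) = -819/11248 - 17443/29149*(-1/18197) = -819/11248 + 17443/530424353 = -434221346243/5966213122544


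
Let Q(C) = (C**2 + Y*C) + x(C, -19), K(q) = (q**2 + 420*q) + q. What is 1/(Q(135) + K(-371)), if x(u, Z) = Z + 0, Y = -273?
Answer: -1/37199 ≈ -2.6882e-5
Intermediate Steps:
x(u, Z) = Z
K(q) = q**2 + 421*q
Q(C) = -19 + C**2 - 273*C (Q(C) = (C**2 - 273*C) - 19 = -19 + C**2 - 273*C)
1/(Q(135) + K(-371)) = 1/((-19 + 135**2 - 273*135) - 371*(421 - 371)) = 1/((-19 + 18225 - 36855) - 371*50) = 1/(-18649 - 18550) = 1/(-37199) = -1/37199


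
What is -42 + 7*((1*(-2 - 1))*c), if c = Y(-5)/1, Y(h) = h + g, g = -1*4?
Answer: 147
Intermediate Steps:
g = -4
Y(h) = -4 + h (Y(h) = h - 4 = -4 + h)
c = -9 (c = (-4 - 5)/1 = -9*1 = -9)
-42 + 7*((1*(-2 - 1))*c) = -42 + 7*((1*(-2 - 1))*(-9)) = -42 + 7*((1*(-3))*(-9)) = -42 + 7*(-3*(-9)) = -42 + 7*27 = -42 + 189 = 147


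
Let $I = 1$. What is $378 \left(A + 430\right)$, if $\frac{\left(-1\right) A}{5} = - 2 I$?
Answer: $166320$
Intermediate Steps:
$A = 10$ ($A = - 5 \left(\left(-2\right) 1\right) = \left(-5\right) \left(-2\right) = 10$)
$378 \left(A + 430\right) = 378 \left(10 + 430\right) = 378 \cdot 440 = 166320$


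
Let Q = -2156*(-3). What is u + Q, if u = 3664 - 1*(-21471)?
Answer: 31603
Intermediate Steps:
u = 25135 (u = 3664 + 21471 = 25135)
Q = 6468 (Q = -77*(-84) = 6468)
u + Q = 25135 + 6468 = 31603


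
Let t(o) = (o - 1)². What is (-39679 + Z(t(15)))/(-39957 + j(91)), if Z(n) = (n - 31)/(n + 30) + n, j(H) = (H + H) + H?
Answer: 2974331/2989528 ≈ 0.99492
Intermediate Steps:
t(o) = (-1 + o)²
j(H) = 3*H (j(H) = 2*H + H = 3*H)
Z(n) = n + (-31 + n)/(30 + n) (Z(n) = (-31 + n)/(30 + n) + n = n + (-31 + n)/(30 + n))
(-39679 + Z(t(15)))/(-39957 + j(91)) = (-39679 + (-31 + ((-1 + 15)²)² + 31*(-1 + 15)²)/(30 + (-1 + 15)²))/(-39957 + 3*91) = (-39679 + (-31 + (14²)² + 31*14²)/(30 + 14²))/(-39957 + 273) = (-39679 + (-31 + 196² + 31*196)/(30 + 196))/(-39684) = (-39679 + (-31 + 38416 + 6076)/226)*(-1/39684) = (-39679 + (1/226)*44461)*(-1/39684) = (-39679 + 44461/226)*(-1/39684) = -8922993/226*(-1/39684) = 2974331/2989528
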